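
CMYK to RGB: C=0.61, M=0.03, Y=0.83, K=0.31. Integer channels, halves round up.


R = 255 × (1-C) × (1-K) = 255 × 0.39 × 0.69 = 68.6205 → 69
G = 255 × (1-M) × (1-K) = 255 × 0.97 × 0.69 = 170.6715 → 171
B = 255 × (1-Y) × (1-K) = 255 × 0.17 × 0.69 = 29.9115 → 30
= RGB(69, 171, 30)


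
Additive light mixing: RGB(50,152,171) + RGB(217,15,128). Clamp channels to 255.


Additive: each channel = min(255, C₁+C₂)
R: 50+217 = 267 → 255
G: 152+15 = 167 → 167
B: 171+128 = 299 → 255
= RGB(255, 167, 255)


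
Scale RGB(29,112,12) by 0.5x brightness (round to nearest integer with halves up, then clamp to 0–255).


Multiply each channel by 0.5, round half up, clamp to [0, 255]
R: 29×0.5 = 14.5 → round → 15
G: 112×0.5 = 56
B: 12×0.5 = 6
= RGB(15, 56, 6)


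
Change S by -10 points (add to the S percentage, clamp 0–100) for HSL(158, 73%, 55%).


Original S = 73%
Adjustment = -10 percentage points
New S = 73 + (-10) = 63
Clamp to [0, 100] → 63
= HSL(158°, 63%, 55%)


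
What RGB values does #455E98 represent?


45 → 69 (R)
5E → 94 (G)
98 → 152 (B)
= RGB(69, 94, 152)


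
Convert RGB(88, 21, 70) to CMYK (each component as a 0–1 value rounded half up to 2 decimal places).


R'=88/255≈0.3451, G'=21/255≈0.0824, B'=70/255≈0.2745
K = 1 - max(R',G',B') = 1 - 88/255 = 167/255 = 0.65490… → 0.65
(1-R'-K)/(1-K) simplifies to (max-R)/max with max = 88:
C = (88-88)/88 = 0/88 = 0 → 0.00
M = (88-21)/88 = 67/88 = 0.76136… → 0.76
Y = (88-70)/88 = 18/88 = 0.20454… → 0.20
= CMYK(0.00, 0.76, 0.20, 0.65)


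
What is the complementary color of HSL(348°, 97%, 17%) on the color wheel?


Complement = opposite side of color wheel = hue + 180°
H' = (348 + 180) mod 360 = 168°
S and L unchanged.
= HSL(168°, 97%, 17%)


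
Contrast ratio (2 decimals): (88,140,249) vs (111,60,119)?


Linearize each sRGB channel c=v/255: c/12.92 if c ≤ 0.04045 else ((c+0.055)/1.055)^2.4
L = 0.2126×R_lin + 0.7152×G_lin + 0.0722×B_lin
Color 1 (88,140,249):
  R=88: 88/255≈0.3451 > 0.04045 → ((0.3451+0.055)/1.055)^2.4 ≈ 0.09759
  G=140: 140/255≈0.5490 > 0.04045 → ((0.5490+0.055)/1.055)^2.4 ≈ 0.26225
  B=249: 249/255≈0.9765 > 0.04045 → ((0.9765+0.055)/1.055)^2.4 ≈ 0.94731
  L1 = 0.2126×0.09759 + 0.7152×0.26225 + 0.0722×0.94731 ≈ 0.27670
Color 2 (111,60,119):
  R=111: 111/255≈0.4353 > 0.04045 → ((0.4353+0.055)/1.055)^2.4 ≈ 0.15896
  G=60: 60/255≈0.2353 > 0.04045 → ((0.2353+0.055)/1.055)^2.4 ≈ 0.04519
  B=119: 119/255≈0.4667 > 0.04045 → ((0.4667+0.055)/1.055)^2.4 ≈ 0.18447
  L2 = 0.2126×0.15896 + 0.7152×0.04519 + 0.0722×0.18447 ≈ 0.07943
Lighter = 0.27670, Darker = 0.07943
Ratio = (L_lighter + 0.05) / (L_darker + 0.05)
Ratio = (0.27670 + 0.05) / (0.07943 + 0.05) = 0.32670 / 0.12943 ≈ 2.5242
Ratio ≈ 2.52:1


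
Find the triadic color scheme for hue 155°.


Triadic: equally spaced at 120° intervals
H1 = 155°
H2 = (155 + 120) mod 360 = 275°
H3 = (155 + 240) mod 360 = 35°
Triadic = 155°, 275°, 35°


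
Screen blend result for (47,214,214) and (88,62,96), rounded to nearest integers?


Screen: C = 255 - (255-A)×(255-B)/255, rounded to nearest integer
R: 255 - (255-47)×(255-88)/255 = 255 - 34736/255 ≈ 255 - 136.220 = 118.780 → 119
G: 255 - (255-214)×(255-62)/255 = 255 - 7913/255 ≈ 255 - 31.031 = 223.969 → 224
B: 255 - (255-214)×(255-96)/255 = 255 - 6519/255 ≈ 255 - 25.565 = 229.435 → 229
= RGB(119, 224, 229)


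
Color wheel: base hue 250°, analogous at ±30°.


Base hue: 250°
Left analog: (250 - 30) mod 360 = 220°
Right analog: (250 + 30) mod 360 = 280°
Analogous hues = 220° and 280°


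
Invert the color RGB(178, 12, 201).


Invert: (255-R, 255-G, 255-B)
R: 255-178 = 77
G: 255-12 = 243
B: 255-201 = 54
= RGB(77, 243, 54)


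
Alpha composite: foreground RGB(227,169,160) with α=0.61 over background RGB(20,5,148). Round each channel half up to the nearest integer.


C = α×F + (1-α)×B, with 1-α = 0.39
R: 0.61×227 + 0.39×20 = 138.47 + 7.80 = 146.27 → 146
G: 0.61×169 + 0.39×5 = 103.09 + 1.95 = 105.04 → 105
B: 0.61×160 + 0.39×148 = 97.60 + 57.72 = 155.32 → 155
= RGB(146, 105, 155)


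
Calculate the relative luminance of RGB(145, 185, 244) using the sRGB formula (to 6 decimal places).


Linearize each channel (sRGB transfer function): c = v/255; c_lin = c/12.92 if c ≤ 0.04045, else ((c+0.055)/1.055)^2.4
  R: 145/255 ≈ 0.568627 > 0.04045 → ((0.568627+0.055)/1.055)^2.4 ≈ 0.283149
  G: 185/255 ≈ 0.725490 > 0.04045 → ((0.725490+0.055)/1.055)^2.4 ≈ 0.485150
  B: 244/255 ≈ 0.956863 > 0.04045 → ((0.956863+0.055)/1.055)^2.4 ≈ 0.904661
R_lin = 0.283149, G_lin = 0.485150, B_lin = 0.904661
L = 0.2126×R + 0.7152×G + 0.0722×B
L = 0.2126×0.283149 + 0.7152×0.485150 + 0.0722×0.904661
L ≈ 0.472493


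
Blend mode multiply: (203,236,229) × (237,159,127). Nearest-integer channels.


Multiply: C = A×B/255, rounded to nearest integer
R: 203×237/255 = 48111/255 ≈ 188.671 → 189
G: 236×159/255 = 37524/255 ≈ 147.153 → 147
B: 229×127/255 = 29083/255 ≈ 114.051 → 114
= RGB(189, 147, 114)


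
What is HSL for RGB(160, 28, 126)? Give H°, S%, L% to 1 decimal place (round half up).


Normalize: R'=160/255≈0.6275, G'=28/255≈0.1098, B'=126/255≈0.4941
Max=160/255, Min=28/255, Δ=Max-Min=132/255
L = (Max+Min)/2 = (160+28)/510 = 188/510 = 0.36862… → L = 36.9%
L ≤ 0.5 → S = Δ/(Max+Min) = 132/(160+28) = 132/188 = 0.70212… → S = 70.2%
(the 1/255 factors cancel in S and H, so raw channel differences can be used)
Max is R' → H = 60 × (((G-B)/Δ) mod 6) = 60 × (((28-126)/132) mod 6)
  (-98)/132 = -0.7424…; negative, so add 6 → 5.2575…
  H = 60 × 5.2575… = 315.454…° → H = 315.5°
= HSL(315.5°, 70.2%, 36.9%)


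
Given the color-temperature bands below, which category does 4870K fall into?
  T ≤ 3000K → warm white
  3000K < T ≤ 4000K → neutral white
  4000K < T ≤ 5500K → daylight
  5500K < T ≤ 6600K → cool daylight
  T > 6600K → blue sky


Temperature: 4870K
4000K < 4870K ≤ 5500K → daylight
Classification: daylight


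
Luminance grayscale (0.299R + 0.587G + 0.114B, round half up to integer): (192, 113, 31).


Gray = 0.299×R + 0.587×G + 0.114×B
Gray = 0.299×192 + 0.587×113 + 0.114×31
Gray = 57.408 + 66.331 + 3.534
Gray = 127.273 → round half up → 127
Gray = 127


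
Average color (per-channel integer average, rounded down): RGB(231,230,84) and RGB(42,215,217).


Midpoint: each channel = ⌊(C₁+C₂)/2⌋
R: ⌊(231+42)/2⌋ = 136
G: ⌊(230+215)/2⌋ = 222
B: ⌊(84+217)/2⌋ = 150
= RGB(136, 222, 150)


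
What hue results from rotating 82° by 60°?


New hue = (H + rotation) mod 360
New hue = (82 + 60) mod 360
= 142 mod 360
= 142°


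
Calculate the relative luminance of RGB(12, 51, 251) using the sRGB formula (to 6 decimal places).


Linearize each channel (sRGB transfer function): c = v/255; c_lin = c/12.92 if c ≤ 0.04045, else ((c+0.055)/1.055)^2.4
  R: 12/255 ≈ 0.047059 > 0.04045 → ((0.047059+0.055)/1.055)^2.4 ≈ 0.003677
  G: 51/255 ≈ 0.200000 > 0.04045 → ((0.200000+0.055)/1.055)^2.4 ≈ 0.033105
  B: 251/255 ≈ 0.984314 > 0.04045 → ((0.984314+0.055)/1.055)^2.4 ≈ 0.964686
R_lin = 0.003677, G_lin = 0.033105, B_lin = 0.964686
L = 0.2126×R + 0.7152×G + 0.0722×B
L = 0.2126×0.003677 + 0.7152×0.033105 + 0.0722×0.964686
L ≈ 0.094109


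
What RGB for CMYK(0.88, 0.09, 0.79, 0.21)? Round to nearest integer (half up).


R = 255 × (1-C) × (1-K) = 255 × 0.12 × 0.79 = 24.174 → 24
G = 255 × (1-M) × (1-K) = 255 × 0.91 × 0.79 = 183.3195 → 183
B = 255 × (1-Y) × (1-K) = 255 × 0.21 × 0.79 = 42.3045 → 42
= RGB(24, 183, 42)


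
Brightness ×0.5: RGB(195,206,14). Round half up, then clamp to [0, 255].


Multiply each channel by 0.5, round half up, clamp to [0, 255]
R: 195×0.5 = 97.5 → round → 98
G: 206×0.5 = 103
B: 14×0.5 = 7
= RGB(98, 103, 7)


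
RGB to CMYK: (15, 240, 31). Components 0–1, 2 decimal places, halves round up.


R'=15/255≈0.0588, G'=240/255≈0.9412, B'=31/255≈0.1216
K = 1 - max(R',G',B') = 1 - 240/255 = 15/255 = 0.05882… → 0.06
(1-R'-K)/(1-K) simplifies to (max-R)/max with max = 240:
C = (240-15)/240 = 225/240 = 0.9375 → 0.94
M = (240-240)/240 = 0/240 = 0 → 0.00
Y = (240-31)/240 = 209/240 = 0.87083… → 0.87
= CMYK(0.94, 0.00, 0.87, 0.06)


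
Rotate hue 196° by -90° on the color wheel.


New hue = (H + rotation) mod 360
New hue = (196 -90) mod 360
= 106 mod 360
= 106°


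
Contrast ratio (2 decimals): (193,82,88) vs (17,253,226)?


Linearize each sRGB channel c=v/255: c/12.92 if c ≤ 0.04045 else ((c+0.055)/1.055)^2.4
L = 0.2126×R_lin + 0.7152×G_lin + 0.0722×B_lin
Color 1 (193,82,88):
  R=193: 193/255≈0.7569 > 0.04045 → ((0.7569+0.055)/1.055)^2.4 ≈ 0.53328
  G=82: 82/255≈0.3216 > 0.04045 → ((0.3216+0.055)/1.055)^2.4 ≈ 0.08438
  B=88: 88/255≈0.3451 > 0.04045 → ((0.3451+0.055)/1.055)^2.4 ≈ 0.09759
  L1 = 0.2126×0.53328 + 0.7152×0.08438 + 0.0722×0.09759 ≈ 0.18077
Color 2 (17,253,226):
  R=17: 17/255≈0.0667 > 0.04045 → ((0.0667+0.055)/1.055)^2.4 ≈ 0.00561
  G=253: 253/255≈0.9922 > 0.04045 → ((0.9922+0.055)/1.055)^2.4 ≈ 0.98225
  B=226: 226/255≈0.8863 > 0.04045 → ((0.8863+0.055)/1.055)^2.4 ≈ 0.76052
  L2 = 0.2126×0.00561 + 0.7152×0.98225 + 0.0722×0.76052 ≈ 0.75861
Lighter = 0.75861, Darker = 0.18077
Ratio = (L_lighter + 0.05) / (L_darker + 0.05)
Ratio = (0.75861 + 0.05) / (0.18077 + 0.05) = 0.80861 / 0.23077 ≈ 3.5040
Ratio ≈ 3.50:1


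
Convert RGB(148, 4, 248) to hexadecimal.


R = 148 → 94 (hex)
G = 4 → 04 (hex)
B = 248 → F8 (hex)
Hex = #9404F8


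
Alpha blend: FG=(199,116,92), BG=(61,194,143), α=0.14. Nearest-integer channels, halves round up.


C = α×F + (1-α)×B, with 1-α = 0.86
R: 0.14×199 + 0.86×61 = 27.86 + 52.46 = 80.32 → 80
G: 0.14×116 + 0.86×194 = 16.24 + 166.84 = 183.08 → 183
B: 0.14×92 + 0.86×143 = 12.88 + 122.98 = 135.86 → 136
= RGB(80, 183, 136)


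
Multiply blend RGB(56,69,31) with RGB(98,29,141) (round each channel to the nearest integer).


Multiply: C = A×B/255, rounded to nearest integer
R: 56×98/255 = 5488/255 ≈ 21.522 → 22
G: 69×29/255 = 2001/255 ≈ 7.847 → 8
B: 31×141/255 = 4371/255 ≈ 17.141 → 17
= RGB(22, 8, 17)


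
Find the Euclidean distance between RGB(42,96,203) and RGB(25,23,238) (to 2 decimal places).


d = √[(R₁-R₂)² + (G₁-G₂)² + (B₁-B₂)²]
d = √[(42-25)² + (96-23)² + (203-238)²]
d = √[289 + 5329 + 1225]
d = √6843
d ≈ 82.72


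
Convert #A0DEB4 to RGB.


A0 → 160 (R)
DE → 222 (G)
B4 → 180 (B)
= RGB(160, 222, 180)


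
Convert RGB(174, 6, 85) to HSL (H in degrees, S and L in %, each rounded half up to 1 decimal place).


Normalize: R'=174/255≈0.6824, G'=6/255≈0.0235, B'=85/255≈0.3333
Max=174/255, Min=6/255, Δ=Max-Min=168/255
L = (Max+Min)/2 = (174+6)/510 = 180/510 = 0.35294… → L = 35.3%
L ≤ 0.5 → S = Δ/(Max+Min) = 168/(174+6) = 168/180 = 0.93333… → S = 93.3%
(the 1/255 factors cancel in S and H, so raw channel differences can be used)
Max is R' → H = 60 × (((G-B)/Δ) mod 6) = 60 × (((6-85)/168) mod 6)
  (-79)/168 = -0.4702…; negative, so add 6 → 5.5297…
  H = 60 × 5.5297… = 331.785…° → H = 331.8°
= HSL(331.8°, 93.3%, 35.3%)


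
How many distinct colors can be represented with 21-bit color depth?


Colors = 2^bits = 2^21
= 2,097,152 colors


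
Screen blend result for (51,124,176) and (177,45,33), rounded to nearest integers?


Screen: C = 255 - (255-A)×(255-B)/255, rounded to nearest integer
R: 255 - (255-51)×(255-177)/255 = 255 - 15912/255 ≈ 255 - 62.400 = 192.600 → 193
G: 255 - (255-124)×(255-45)/255 = 255 - 27510/255 ≈ 255 - 107.882 = 147.118 → 147
B: 255 - (255-176)×(255-33)/255 = 255 - 17538/255 ≈ 255 - 68.776 = 186.224 → 186
= RGB(193, 147, 186)


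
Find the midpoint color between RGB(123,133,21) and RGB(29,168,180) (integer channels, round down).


Midpoint: each channel = ⌊(C₁+C₂)/2⌋
R: ⌊(123+29)/2⌋ = 76
G: ⌊(133+168)/2⌋ = 150
B: ⌊(21+180)/2⌋ = 100
= RGB(76, 150, 100)


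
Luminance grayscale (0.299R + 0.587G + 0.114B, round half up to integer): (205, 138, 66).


Gray = 0.299×R + 0.587×G + 0.114×B
Gray = 0.299×205 + 0.587×138 + 0.114×66
Gray = 61.295 + 81.006 + 7.524
Gray = 149.825 → round half up → 150
Gray = 150


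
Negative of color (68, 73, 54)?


Invert: (255-R, 255-G, 255-B)
R: 255-68 = 187
G: 255-73 = 182
B: 255-54 = 201
= RGB(187, 182, 201)


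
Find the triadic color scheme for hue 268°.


Triadic: equally spaced at 120° intervals
H1 = 268°
H2 = (268 + 120) mod 360 = 28°
H3 = (268 + 240) mod 360 = 148°
Triadic = 268°, 28°, 148°


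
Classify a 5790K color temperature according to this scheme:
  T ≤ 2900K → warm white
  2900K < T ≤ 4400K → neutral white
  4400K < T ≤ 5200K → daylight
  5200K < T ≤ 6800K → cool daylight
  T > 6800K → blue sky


Temperature: 5790K
5200K < 5790K ≤ 6800K → cool daylight
Classification: cool daylight


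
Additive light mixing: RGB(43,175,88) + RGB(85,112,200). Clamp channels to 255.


Additive: each channel = min(255, C₁+C₂)
R: 43+85 = 128 → 128
G: 175+112 = 287 → 255
B: 88+200 = 288 → 255
= RGB(128, 255, 255)


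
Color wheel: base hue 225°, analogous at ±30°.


Base hue: 225°
Left analog: (225 - 30) mod 360 = 195°
Right analog: (225 + 30) mod 360 = 255°
Analogous hues = 195° and 255°


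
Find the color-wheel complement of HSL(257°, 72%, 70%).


Complement = opposite side of color wheel = hue + 180°
H' = (257 + 180) mod 360 = 77°
S and L unchanged.
= HSL(77°, 72%, 70%)


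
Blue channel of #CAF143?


Color: #CAF143
R = CA = 202
G = F1 = 241
B = 43 = 67
Blue = 67


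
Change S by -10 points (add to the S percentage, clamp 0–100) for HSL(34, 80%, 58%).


Original S = 80%
Adjustment = -10 percentage points
New S = 80 + (-10) = 70
Clamp to [0, 100] → 70
= HSL(34°, 70%, 58%)


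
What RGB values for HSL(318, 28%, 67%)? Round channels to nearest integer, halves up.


H=318°, S=0.28, L=0.67
C = (1-|2L-1|)×S = (1-|0.34|)×0.28 = 0.1848
H' = H/60 = 318/60 ≈ 5.3000; X = C×(1-|H' mod 2 - 1|) = 0.12936
m = L - C/2 = 0.67 - 0.0924 = 0.5776
Sector ⌊H'⌋ = 5 → (R',G',B') = (0.1848, 0.0, 0.12936)
RGB = ((R'+m)×255, (G'+m)×255, (B'+m)×255) = (194.412, 147.288, 180.2748)
Round half up → RGB(194, 147, 180)


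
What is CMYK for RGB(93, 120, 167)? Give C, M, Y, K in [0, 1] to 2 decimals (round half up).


R'=93/255≈0.3647, G'=120/255≈0.4706, B'=167/255≈0.6549
K = 1 - max(R',G',B') = 1 - 167/255 = 88/255 = 0.34509… → 0.35
(1-R'-K)/(1-K) simplifies to (max-R)/max with max = 167:
C = (167-93)/167 = 74/167 = 0.44311… → 0.44
M = (167-120)/167 = 47/167 = 0.28143… → 0.28
Y = (167-167)/167 = 0/167 = 0 → 0.00
= CMYK(0.44, 0.28, 0.00, 0.35)


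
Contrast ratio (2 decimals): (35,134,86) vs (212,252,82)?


Linearize each sRGB channel c=v/255: c/12.92 if c ≤ 0.04045 else ((c+0.055)/1.055)^2.4
L = 0.2126×R_lin + 0.7152×G_lin + 0.0722×B_lin
Color 1 (35,134,86):
  R=35: 35/255≈0.1373 > 0.04045 → ((0.1373+0.055)/1.055)^2.4 ≈ 0.01681
  G=134: 134/255≈0.5255 > 0.04045 → ((0.5255+0.055)/1.055)^2.4 ≈ 0.23840
  B=86: 86/255≈0.3373 > 0.04045 → ((0.3373+0.055)/1.055)^2.4 ≈ 0.09306
  L1 = 0.2126×0.01681 + 0.7152×0.23840 + 0.0722×0.09306 ≈ 0.18079
Color 2 (212,252,82):
  R=212: 212/255≈0.8314 > 0.04045 → ((0.8314+0.055)/1.055)^2.4 ≈ 0.65837
  G=252: 252/255≈0.9882 > 0.04045 → ((0.9882+0.055)/1.055)^2.4 ≈ 0.97345
  B=82: 82/255≈0.3216 > 0.04045 → ((0.3216+0.055)/1.055)^2.4 ≈ 0.08438
  L2 = 0.2126×0.65837 + 0.7152×0.97345 + 0.0722×0.08438 ≈ 0.84227
Lighter = 0.84227, Darker = 0.18079
Ratio = (L_lighter + 0.05) / (L_darker + 0.05)
Ratio = (0.84227 + 0.05) / (0.18079 + 0.05) = 0.89227 / 0.23079 ≈ 3.8661
Ratio ≈ 3.87:1


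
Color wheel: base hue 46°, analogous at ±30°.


Base hue: 46°
Left analog: (46 - 30) mod 360 = 16°
Right analog: (46 + 30) mod 360 = 76°
Analogous hues = 16° and 76°


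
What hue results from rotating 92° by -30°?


New hue = (H + rotation) mod 360
New hue = (92 -30) mod 360
= 62 mod 360
= 62°


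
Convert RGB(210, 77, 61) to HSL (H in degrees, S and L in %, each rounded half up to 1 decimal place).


Normalize: R'=210/255≈0.8235, G'=77/255≈0.3020, B'=61/255≈0.2392
Max=210/255, Min=61/255, Δ=Max-Min=149/255
L = (Max+Min)/2 = (210+61)/510 = 271/510 = 0.53137… → L = 53.1%
L > 0.5 → S = Δ/(2-Max-Min) = 149/(510-210-61) = 149/239 = 0.62343… → S = 62.3%
(the 1/255 factors cancel in S and H, so raw channel differences can be used)
Max is R' → H = 60 × (((G-B)/Δ) mod 6) = 60 × (((77-61)/149) mod 6)
  16/149 = 0.1073…
  H = 60 × 0.1073… = 6.442…° → H = 6.4°
= HSL(6.4°, 62.3%, 53.1%)


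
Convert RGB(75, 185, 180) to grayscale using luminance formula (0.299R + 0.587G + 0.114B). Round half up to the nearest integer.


Gray = 0.299×R + 0.587×G + 0.114×B
Gray = 0.299×75 + 0.587×185 + 0.114×180
Gray = 22.425 + 108.595 + 20.520
Gray = 151.540 → round half up → 152
Gray = 152


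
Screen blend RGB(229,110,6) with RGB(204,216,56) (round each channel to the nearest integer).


Screen: C = 255 - (255-A)×(255-B)/255, rounded to nearest integer
R: 255 - (255-229)×(255-204)/255 = 255 - 1326/255 ≈ 255 - 5.200 = 249.800 → 250
G: 255 - (255-110)×(255-216)/255 = 255 - 5655/255 ≈ 255 - 22.176 = 232.824 → 233
B: 255 - (255-6)×(255-56)/255 = 255 - 49551/255 ≈ 255 - 194.318 = 60.682 → 61
= RGB(250, 233, 61)


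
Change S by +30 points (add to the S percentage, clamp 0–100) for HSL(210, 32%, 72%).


Original S = 32%
Adjustment = +30 percentage points
New S = 32 + (30) = 62
Clamp to [0, 100] → 62
= HSL(210°, 62%, 72%)


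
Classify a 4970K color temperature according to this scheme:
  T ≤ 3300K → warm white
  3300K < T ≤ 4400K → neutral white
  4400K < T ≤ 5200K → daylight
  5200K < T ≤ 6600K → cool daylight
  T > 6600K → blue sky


Temperature: 4970K
4400K < 4970K ≤ 5200K → daylight
Classification: daylight


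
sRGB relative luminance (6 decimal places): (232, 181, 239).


Linearize each channel (sRGB transfer function): c = v/255; c_lin = c/12.92 if c ≤ 0.04045, else ((c+0.055)/1.055)^2.4
  R: 232/255 ≈ 0.909804 > 0.04045 → ((0.909804+0.055)/1.055)^2.4 ≈ 0.806952
  G: 181/255 ≈ 0.709804 > 0.04045 → ((0.709804+0.055)/1.055)^2.4 ≈ 0.462077
  B: 239/255 ≈ 0.937255 > 0.04045 → ((0.937255+0.055)/1.055)^2.4 ≈ 0.863157
R_lin = 0.806952, G_lin = 0.462077, B_lin = 0.863157
L = 0.2126×R + 0.7152×G + 0.0722×B
L = 0.2126×0.806952 + 0.7152×0.462077 + 0.0722×0.863157
L ≈ 0.564355


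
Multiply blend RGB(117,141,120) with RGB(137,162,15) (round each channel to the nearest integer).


Multiply: C = A×B/255, rounded to nearest integer
R: 117×137/255 = 16029/255 ≈ 62.859 → 63
G: 141×162/255 = 22842/255 ≈ 89.576 → 90
B: 120×15/255 = 1800/255 ≈ 7.059 → 7
= RGB(63, 90, 7)


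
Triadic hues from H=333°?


Triadic: equally spaced at 120° intervals
H1 = 333°
H2 = (333 + 120) mod 360 = 93°
H3 = (333 + 240) mod 360 = 213°
Triadic = 333°, 93°, 213°


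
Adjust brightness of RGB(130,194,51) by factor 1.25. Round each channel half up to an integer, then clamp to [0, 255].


Multiply each channel by 1.25, round half up, clamp to [0, 255]
R: 130×1.25 = 162.5 → round → 163
G: 194×1.25 = 242.5 → round → 243
B: 51×1.25 = 63.75 → round → 64
= RGB(163, 243, 64)


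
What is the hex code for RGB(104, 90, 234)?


R = 104 → 68 (hex)
G = 90 → 5A (hex)
B = 234 → EA (hex)
Hex = #685AEA


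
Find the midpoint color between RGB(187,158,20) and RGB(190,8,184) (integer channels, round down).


Midpoint: each channel = ⌊(C₁+C₂)/2⌋
R: ⌊(187+190)/2⌋ = 188
G: ⌊(158+8)/2⌋ = 83
B: ⌊(20+184)/2⌋ = 102
= RGB(188, 83, 102)


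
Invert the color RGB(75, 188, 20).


Invert: (255-R, 255-G, 255-B)
R: 255-75 = 180
G: 255-188 = 67
B: 255-20 = 235
= RGB(180, 67, 235)


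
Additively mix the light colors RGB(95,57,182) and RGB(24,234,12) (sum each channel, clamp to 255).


Additive: each channel = min(255, C₁+C₂)
R: 95+24 = 119 → 119
G: 57+234 = 291 → 255
B: 182+12 = 194 → 194
= RGB(119, 255, 194)


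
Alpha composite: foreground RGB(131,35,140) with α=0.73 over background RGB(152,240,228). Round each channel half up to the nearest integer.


C = α×F + (1-α)×B, with 1-α = 0.27
R: 0.73×131 + 0.27×152 = 95.63 + 41.04 = 136.67 → 137
G: 0.73×35 + 0.27×240 = 25.55 + 64.80 = 90.35 → 90
B: 0.73×140 + 0.27×228 = 102.20 + 61.56 = 163.76 → 164
= RGB(137, 90, 164)


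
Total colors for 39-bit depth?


Colors = 2^bits = 2^39
= 549,755,813,888 colors


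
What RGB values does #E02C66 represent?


E0 → 224 (R)
2C → 44 (G)
66 → 102 (B)
= RGB(224, 44, 102)


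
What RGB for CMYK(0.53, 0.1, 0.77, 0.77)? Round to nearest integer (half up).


R = 255 × (1-C) × (1-K) = 255 × 0.47 × 0.23 = 27.5655 → 28
G = 255 × (1-M) × (1-K) = 255 × 0.90 × 0.23 = 52.785 → 53
B = 255 × (1-Y) × (1-K) = 255 × 0.23 × 0.23 = 13.4895 → 13
= RGB(28, 53, 13)


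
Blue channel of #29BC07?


Color: #29BC07
R = 29 = 41
G = BC = 188
B = 07 = 7
Blue = 7


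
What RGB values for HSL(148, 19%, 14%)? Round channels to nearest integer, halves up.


H=148°, S=0.19, L=0.14
C = (1-|2L-1|)×S = (1-|-0.72|)×0.19 = 0.0532
H' = H/60 = 148/60 ≈ 2.4667; X = C×(1-|H' mod 2 - 1|) ≈ 0.0248
m = L - C/2 = 0.14 - 0.0266 = 0.1134
Sector ⌊H'⌋ = 2 → (R',G',B') = (0.0, 0.0532, ≈0.0248)
RGB = ((R'+m)×255, (G'+m)×255, (B'+m)×255) = (28.917, 42.483, 35.2478)
Round half up → RGB(29, 42, 35)


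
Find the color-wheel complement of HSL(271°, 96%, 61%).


Complement = opposite side of color wheel = hue + 180°
H' = (271 + 180) mod 360 = 91°
S and L unchanged.
= HSL(91°, 96%, 61%)


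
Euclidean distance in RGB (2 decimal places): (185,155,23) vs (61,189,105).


d = √[(R₁-R₂)² + (G₁-G₂)² + (B₁-B₂)²]
d = √[(185-61)² + (155-189)² + (23-105)²]
d = √[15376 + 1156 + 6724]
d = √23256
d ≈ 152.50


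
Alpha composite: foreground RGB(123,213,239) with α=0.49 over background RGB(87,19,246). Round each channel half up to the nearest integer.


C = α×F + (1-α)×B, with 1-α = 0.51
R: 0.49×123 + 0.51×87 = 60.27 + 44.37 = 104.64 → 105
G: 0.49×213 + 0.51×19 = 104.37 + 9.69 = 114.06 → 114
B: 0.49×239 + 0.51×246 = 117.11 + 125.46 = 242.57 → 243
= RGB(105, 114, 243)


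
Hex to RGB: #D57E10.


D5 → 213 (R)
7E → 126 (G)
10 → 16 (B)
= RGB(213, 126, 16)


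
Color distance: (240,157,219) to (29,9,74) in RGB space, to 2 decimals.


d = √[(R₁-R₂)² + (G₁-G₂)² + (B₁-B₂)²]
d = √[(240-29)² + (157-9)² + (219-74)²]
d = √[44521 + 21904 + 21025]
d = √87450
d ≈ 295.72


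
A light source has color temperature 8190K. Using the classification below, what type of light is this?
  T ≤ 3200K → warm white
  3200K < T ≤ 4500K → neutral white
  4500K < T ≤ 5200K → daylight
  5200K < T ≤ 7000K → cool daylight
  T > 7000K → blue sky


Temperature: 8190K
8190K > 7000K → blue sky
Classification: blue sky


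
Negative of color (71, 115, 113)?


Invert: (255-R, 255-G, 255-B)
R: 255-71 = 184
G: 255-115 = 140
B: 255-113 = 142
= RGB(184, 140, 142)


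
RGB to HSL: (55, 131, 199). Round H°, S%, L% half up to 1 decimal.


Normalize: R'=55/255≈0.2157, G'=131/255≈0.5137, B'=199/255≈0.7804
Max=199/255, Min=55/255, Δ=Max-Min=144/255
L = (Max+Min)/2 = (199+55)/510 = 254/510 = 0.49803… → L = 49.8%
L ≤ 0.5 → S = Δ/(Max+Min) = 144/(199+55) = 144/254 = 0.56692… → S = 56.7%
(the 1/255 factors cancel in S and H, so raw channel differences can be used)
Max is B' → H = 60 × ((R-G)/Δ + 4) = 60 × ((55-131)/144 + 4)
  -76/144 + 4 = -0.5277… + 4 = 3.4722…
  H = 60 × 3.4722… = 208.333…° → H = 208.3°
= HSL(208.3°, 56.7%, 49.8%)


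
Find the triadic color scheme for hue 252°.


Triadic: equally spaced at 120° intervals
H1 = 252°
H2 = (252 + 120) mod 360 = 12°
H3 = (252 + 240) mod 360 = 132°
Triadic = 252°, 12°, 132°


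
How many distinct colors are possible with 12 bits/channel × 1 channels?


Total bits = 12 bits/channel × 1 channels = 12 bits
Distinct colors = 2^12
= 4,096 colors


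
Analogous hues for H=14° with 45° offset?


Base hue: 14°
Left analog: (14 - 45) mod 360 = 329°
Right analog: (14 + 45) mod 360 = 59°
Analogous hues = 329° and 59°


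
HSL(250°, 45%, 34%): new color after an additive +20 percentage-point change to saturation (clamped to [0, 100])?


Original S = 45%
Adjustment = +20 percentage points
New S = 45 + (20) = 65
Clamp to [0, 100] → 65
= HSL(250°, 65%, 34%)


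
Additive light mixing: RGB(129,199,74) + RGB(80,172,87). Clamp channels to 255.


Additive: each channel = min(255, C₁+C₂)
R: 129+80 = 209 → 209
G: 199+172 = 371 → 255
B: 74+87 = 161 → 161
= RGB(209, 255, 161)


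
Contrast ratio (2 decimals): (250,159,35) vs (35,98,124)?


Linearize each sRGB channel c=v/255: c/12.92 if c ≤ 0.04045 else ((c+0.055)/1.055)^2.4
L = 0.2126×R_lin + 0.7152×G_lin + 0.0722×B_lin
Color 1 (250,159,35):
  R=250: 250/255≈0.9804 > 0.04045 → ((0.9804+0.055)/1.055)^2.4 ≈ 0.95597
  G=159: 159/255≈0.6235 > 0.04045 → ((0.6235+0.055)/1.055)^2.4 ≈ 0.34670
  B=35: 35/255≈0.1373 > 0.04045 → ((0.1373+0.055)/1.055)^2.4 ≈ 0.01681
  L1 = 0.2126×0.95597 + 0.7152×0.34670 + 0.0722×0.01681 ≈ 0.45242
Color 2 (35,98,124):
  R=35: 35/255≈0.1373 > 0.04045 → ((0.1373+0.055)/1.055)^2.4 ≈ 0.01681
  G=98: 98/255≈0.3843 > 0.04045 → ((0.3843+0.055)/1.055)^2.4 ≈ 0.12214
  B=124: 124/255≈0.4863 > 0.04045 → ((0.4863+0.055)/1.055)^2.4 ≈ 0.20156
  L2 = 0.2126×0.01681 + 0.7152×0.12214 + 0.0722×0.20156 ≈ 0.10548
Lighter = 0.45242, Darker = 0.10548
Ratio = (L_lighter + 0.05) / (L_darker + 0.05)
Ratio = (0.45242 + 0.05) / (0.10548 + 0.05) = 0.50242 / 0.15548 ≈ 3.2314
Ratio ≈ 3.23:1


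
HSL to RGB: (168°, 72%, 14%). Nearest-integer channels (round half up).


H=168°, S=0.72, L=0.14
C = (1-|2L-1|)×S = (1-|-0.72|)×0.72 = 0.2016
H' = H/60 = 168/60 ≈ 2.8000; X = C×(1-|H' mod 2 - 1|) = 0.16128
m = L - C/2 = 0.14 - 0.1008 = 0.0392
Sector ⌊H'⌋ = 2 → (R',G',B') = (0.0, 0.2016, 0.16128)
RGB = ((R'+m)×255, (G'+m)×255, (B'+m)×255) = (9.996, 61.404, 51.1224)
Round half up → RGB(10, 61, 51)


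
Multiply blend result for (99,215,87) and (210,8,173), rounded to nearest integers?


Multiply: C = A×B/255, rounded to nearest integer
R: 99×210/255 = 20790/255 ≈ 81.529 → 82
G: 215×8/255 = 1720/255 ≈ 6.745 → 7
B: 87×173/255 = 15051/255 ≈ 59.024 → 59
= RGB(82, 7, 59)


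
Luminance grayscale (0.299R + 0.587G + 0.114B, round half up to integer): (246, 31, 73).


Gray = 0.299×R + 0.587×G + 0.114×B
Gray = 0.299×246 + 0.587×31 + 0.114×73
Gray = 73.554 + 18.197 + 8.322
Gray = 100.073 → round half up → 100
Gray = 100


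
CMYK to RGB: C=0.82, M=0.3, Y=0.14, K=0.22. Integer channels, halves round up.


R = 255 × (1-C) × (1-K) = 255 × 0.18 × 0.78 = 35.802 → 36
G = 255 × (1-M) × (1-K) = 255 × 0.70 × 0.78 = 139.23 → 139
B = 255 × (1-Y) × (1-K) = 255 × 0.86 × 0.78 = 171.054 → 171
= RGB(36, 139, 171)


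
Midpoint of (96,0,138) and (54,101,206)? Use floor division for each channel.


Midpoint: each channel = ⌊(C₁+C₂)/2⌋
R: ⌊(96+54)/2⌋ = 75
G: ⌊(0+101)/2⌋ = 50
B: ⌊(138+206)/2⌋ = 172
= RGB(75, 50, 172)


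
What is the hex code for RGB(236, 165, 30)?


R = 236 → EC (hex)
G = 165 → A5 (hex)
B = 30 → 1E (hex)
Hex = #ECA51E


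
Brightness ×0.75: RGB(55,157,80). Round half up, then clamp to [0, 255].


Multiply each channel by 0.75, round half up, clamp to [0, 255]
R: 55×0.75 = 41.25 → round → 41
G: 157×0.75 = 117.75 → round → 118
B: 80×0.75 = 60
= RGB(41, 118, 60)


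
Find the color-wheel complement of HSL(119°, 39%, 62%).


Complement = opposite side of color wheel = hue + 180°
H' = (119 + 180) mod 360 = 299°
S and L unchanged.
= HSL(299°, 39%, 62%)


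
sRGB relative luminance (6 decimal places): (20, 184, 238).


Linearize each channel (sRGB transfer function): c = v/255; c_lin = c/12.92 if c ≤ 0.04045, else ((c+0.055)/1.055)^2.4
  R: 20/255 ≈ 0.078431 > 0.04045 → ((0.078431+0.055)/1.055)^2.4 ≈ 0.006995
  G: 184/255 ≈ 0.721569 > 0.04045 → ((0.721569+0.055)/1.055)^2.4 ≈ 0.479320
  B: 238/255 ≈ 0.933333 > 0.04045 → ((0.933333+0.055)/1.055)^2.4 ≈ 0.854993
R_lin = 0.006995, G_lin = 0.479320, B_lin = 0.854993
L = 0.2126×R + 0.7152×G + 0.0722×B
L = 0.2126×0.006995 + 0.7152×0.479320 + 0.0722×0.854993
L ≈ 0.406027


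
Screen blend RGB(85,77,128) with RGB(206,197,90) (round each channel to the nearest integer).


Screen: C = 255 - (255-A)×(255-B)/255, rounded to nearest integer
R: 255 - (255-85)×(255-206)/255 = 255 - 8330/255 ≈ 255 - 32.667 = 222.333 → 222
G: 255 - (255-77)×(255-197)/255 = 255 - 10324/255 ≈ 255 - 40.486 = 214.514 → 215
B: 255 - (255-128)×(255-90)/255 = 255 - 20955/255 ≈ 255 - 82.176 = 172.824 → 173
= RGB(222, 215, 173)


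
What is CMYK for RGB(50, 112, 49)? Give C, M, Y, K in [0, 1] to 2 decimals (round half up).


R'=50/255≈0.1961, G'=112/255≈0.4392, B'=49/255≈0.1922
K = 1 - max(R',G',B') = 1 - 112/255 = 143/255 = 0.56078… → 0.56
(1-R'-K)/(1-K) simplifies to (max-R)/max with max = 112:
C = (112-50)/112 = 62/112 = 0.55357… → 0.55
M = (112-112)/112 = 0/112 = 0 → 0.00
Y = (112-49)/112 = 63/112 = 0.5625 → 0.56
= CMYK(0.55, 0.00, 0.56, 0.56)


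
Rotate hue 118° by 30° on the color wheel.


New hue = (H + rotation) mod 360
New hue = (118 + 30) mod 360
= 148 mod 360
= 148°


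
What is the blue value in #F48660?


Color: #F48660
R = F4 = 244
G = 86 = 134
B = 60 = 96
Blue = 96


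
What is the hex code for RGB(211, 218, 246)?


R = 211 → D3 (hex)
G = 218 → DA (hex)
B = 246 → F6 (hex)
Hex = #D3DAF6


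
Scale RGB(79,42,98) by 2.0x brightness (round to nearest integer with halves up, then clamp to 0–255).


Multiply each channel by 2.0, round half up, clamp to [0, 255]
R: 79×2.0 = 158
G: 42×2.0 = 84
B: 98×2.0 = 196
= RGB(158, 84, 196)


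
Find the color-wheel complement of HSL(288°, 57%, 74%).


Complement = opposite side of color wheel = hue + 180°
H' = (288 + 180) mod 360 = 108°
S and L unchanged.
= HSL(108°, 57%, 74%)


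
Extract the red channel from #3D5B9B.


Color: #3D5B9B
R = 3D = 61
G = 5B = 91
B = 9B = 155
Red = 61


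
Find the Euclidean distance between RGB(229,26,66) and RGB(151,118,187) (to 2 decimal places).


d = √[(R₁-R₂)² + (G₁-G₂)² + (B₁-B₂)²]
d = √[(229-151)² + (26-118)² + (66-187)²]
d = √[6084 + 8464 + 14641]
d = √29189
d ≈ 170.85


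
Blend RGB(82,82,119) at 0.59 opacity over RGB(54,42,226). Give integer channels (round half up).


C = α×F + (1-α)×B, with 1-α = 0.41
R: 0.59×82 + 0.41×54 = 48.38 + 22.14 = 70.52 → 71
G: 0.59×82 + 0.41×42 = 48.38 + 17.22 = 65.60 → 66
B: 0.59×119 + 0.41×226 = 70.21 + 92.66 = 162.87 → 163
= RGB(71, 66, 163)


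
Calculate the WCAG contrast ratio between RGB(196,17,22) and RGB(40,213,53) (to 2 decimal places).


Linearize each sRGB channel c=v/255: c/12.92 if c ≤ 0.04045 else ((c+0.055)/1.055)^2.4
L = 0.2126×R_lin + 0.7152×G_lin + 0.0722×B_lin
Color 1 (196,17,22):
  R=196: 196/255≈0.7686 > 0.04045 → ((0.7686+0.055)/1.055)^2.4 ≈ 0.55201
  G=17: 17/255≈0.0667 > 0.04045 → ((0.0667+0.055)/1.055)^2.4 ≈ 0.00561
  B=22: 22/255≈0.0863 > 0.04045 → ((0.0863+0.055)/1.055)^2.4 ≈ 0.00802
  L1 = 0.2126×0.55201 + 0.7152×0.00561 + 0.0722×0.00802 ≈ 0.12195
Color 2 (40,213,53):
  R=40: 40/255≈0.1569 > 0.04045 → ((0.1569+0.055)/1.055)^2.4 ≈ 0.02122
  G=213: 213/255≈0.8353 > 0.04045 → ((0.8353+0.055)/1.055)^2.4 ≈ 0.66539
  B=53: 53/255≈0.2078 > 0.04045 → ((0.2078+0.055)/1.055)^2.4 ≈ 0.03560
  L2 = 0.2126×0.02122 + 0.7152×0.66539 + 0.0722×0.03560 ≈ 0.48297
Lighter = 0.48297, Darker = 0.12195
Ratio = (L_lighter + 0.05) / (L_darker + 0.05)
Ratio = (0.48297 + 0.05) / (0.12195 + 0.05) = 0.53297 / 0.17195 ≈ 3.0996
Ratio ≈ 3.10:1


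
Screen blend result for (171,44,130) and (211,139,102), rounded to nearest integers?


Screen: C = 255 - (255-A)×(255-B)/255, rounded to nearest integer
R: 255 - (255-171)×(255-211)/255 = 255 - 3696/255 ≈ 255 - 14.494 = 240.506 → 241
G: 255 - (255-44)×(255-139)/255 = 255 - 24476/255 ≈ 255 - 95.984 = 159.016 → 159
B: 255 - (255-130)×(255-102)/255 = 255 - 19125/255 ≈ 255 - 75.000 = 180.000 → 180
= RGB(241, 159, 180)


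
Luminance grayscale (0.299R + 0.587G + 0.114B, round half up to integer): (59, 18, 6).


Gray = 0.299×R + 0.587×G + 0.114×B
Gray = 0.299×59 + 0.587×18 + 0.114×6
Gray = 17.641 + 10.566 + 0.684
Gray = 28.891 → round half up → 29
Gray = 29


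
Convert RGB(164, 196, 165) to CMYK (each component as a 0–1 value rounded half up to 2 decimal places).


R'=164/255≈0.6431, G'=196/255≈0.7686, B'=165/255≈0.6471
K = 1 - max(R',G',B') = 1 - 196/255 = 59/255 = 0.23137… → 0.23
(1-R'-K)/(1-K) simplifies to (max-R)/max with max = 196:
C = (196-164)/196 = 32/196 = 0.16326… → 0.16
M = (196-196)/196 = 0/196 = 0 → 0.00
Y = (196-165)/196 = 31/196 = 0.15816… → 0.16
= CMYK(0.16, 0.00, 0.16, 0.23)


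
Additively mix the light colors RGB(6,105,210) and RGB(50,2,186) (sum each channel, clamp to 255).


Additive: each channel = min(255, C₁+C₂)
R: 6+50 = 56 → 56
G: 105+2 = 107 → 107
B: 210+186 = 396 → 255
= RGB(56, 107, 255)


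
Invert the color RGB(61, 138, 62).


Invert: (255-R, 255-G, 255-B)
R: 255-61 = 194
G: 255-138 = 117
B: 255-62 = 193
= RGB(194, 117, 193)


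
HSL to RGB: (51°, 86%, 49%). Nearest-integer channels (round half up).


H=51°, S=0.86, L=0.49
C = (1-|2L-1|)×S = (1-|-0.02|)×0.86 = 0.8428
H' = H/60 = 51/60 ≈ 0.8500; X = C×(1-|H' mod 2 - 1|) = 0.71638
m = L - C/2 = 0.49 - 0.4214 = 0.0686
Sector ⌊H'⌋ = 0 → (R',G',B') = (0.8428, 0.71638, 0.0)
RGB = ((R'+m)×255, (G'+m)×255, (B'+m)×255) = (232.407, 200.1699, 17.493)
Round half up → RGB(232, 200, 17)


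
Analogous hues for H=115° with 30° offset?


Base hue: 115°
Left analog: (115 - 30) mod 360 = 85°
Right analog: (115 + 30) mod 360 = 145°
Analogous hues = 85° and 145°


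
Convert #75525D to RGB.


75 → 117 (R)
52 → 82 (G)
5D → 93 (B)
= RGB(117, 82, 93)


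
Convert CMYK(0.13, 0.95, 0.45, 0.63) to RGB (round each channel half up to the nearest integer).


R = 255 × (1-C) × (1-K) = 255 × 0.87 × 0.37 = 82.0845 → 82
G = 255 × (1-M) × (1-K) = 255 × 0.05 × 0.37 = 4.7175 → 5
B = 255 × (1-Y) × (1-K) = 255 × 0.55 × 0.37 = 51.8925 → 52
= RGB(82, 5, 52)


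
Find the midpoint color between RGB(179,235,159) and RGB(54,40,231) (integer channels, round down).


Midpoint: each channel = ⌊(C₁+C₂)/2⌋
R: ⌊(179+54)/2⌋ = 116
G: ⌊(235+40)/2⌋ = 137
B: ⌊(159+231)/2⌋ = 195
= RGB(116, 137, 195)


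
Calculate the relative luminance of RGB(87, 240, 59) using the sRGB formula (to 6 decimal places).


Linearize each channel (sRGB transfer function): c = v/255; c_lin = c/12.92 if c ≤ 0.04045, else ((c+0.055)/1.055)^2.4
  R: 87/255 ≈ 0.341176 > 0.04045 → ((0.341176+0.055)/1.055)^2.4 ≈ 0.095307
  G: 240/255 ≈ 0.941176 > 0.04045 → ((0.941176+0.055)/1.055)^2.4 ≈ 0.871367
  B: 59/255 ≈ 0.231373 > 0.04045 → ((0.231373+0.055)/1.055)^2.4 ≈ 0.043735
R_lin = 0.095307, G_lin = 0.871367, B_lin = 0.043735
L = 0.2126×R + 0.7152×G + 0.0722×B
L = 0.2126×0.095307 + 0.7152×0.871367 + 0.0722×0.043735
L ≈ 0.646622


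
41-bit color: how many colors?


Colors = 2^bits = 2^41
= 2,199,023,255,552 colors


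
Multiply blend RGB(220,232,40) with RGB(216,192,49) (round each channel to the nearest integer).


Multiply: C = A×B/255, rounded to nearest integer
R: 220×216/255 = 47520/255 ≈ 186.353 → 186
G: 232×192/255 = 44544/255 ≈ 174.682 → 175
B: 40×49/255 = 1960/255 ≈ 7.686 → 8
= RGB(186, 175, 8)


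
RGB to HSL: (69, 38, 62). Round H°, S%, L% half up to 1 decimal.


Normalize: R'=69/255≈0.2706, G'=38/255≈0.1490, B'=62/255≈0.2431
Max=69/255, Min=38/255, Δ=Max-Min=31/255
L = (Max+Min)/2 = (69+38)/510 = 107/510 = 0.20980… → L = 21.0%
L ≤ 0.5 → S = Δ/(Max+Min) = 31/(69+38) = 31/107 = 0.28971… → S = 29.0%
(the 1/255 factors cancel in S and H, so raw channel differences can be used)
Max is R' → H = 60 × (((G-B)/Δ) mod 6) = 60 × (((38-62)/31) mod 6)
  (-24)/31 = -0.7741…; negative, so add 6 → 5.2258…
  H = 60 × 5.2258… = 313.548…° → H = 313.5°
= HSL(313.5°, 29.0%, 21.0%)


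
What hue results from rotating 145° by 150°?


New hue = (H + rotation) mod 360
New hue = (145 + 150) mod 360
= 295 mod 360
= 295°


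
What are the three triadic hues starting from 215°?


Triadic: equally spaced at 120° intervals
H1 = 215°
H2 = (215 + 120) mod 360 = 335°
H3 = (215 + 240) mod 360 = 95°
Triadic = 215°, 335°, 95°


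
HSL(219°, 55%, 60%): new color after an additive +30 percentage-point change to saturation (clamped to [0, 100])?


Original S = 55%
Adjustment = +30 percentage points
New S = 55 + (30) = 85
Clamp to [0, 100] → 85
= HSL(219°, 85%, 60%)


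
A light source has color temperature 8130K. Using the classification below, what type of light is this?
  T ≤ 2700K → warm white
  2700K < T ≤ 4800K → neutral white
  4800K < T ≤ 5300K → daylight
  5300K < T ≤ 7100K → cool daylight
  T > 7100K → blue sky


Temperature: 8130K
8130K > 7100K → blue sky
Classification: blue sky


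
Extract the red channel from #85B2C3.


Color: #85B2C3
R = 85 = 133
G = B2 = 178
B = C3 = 195
Red = 133


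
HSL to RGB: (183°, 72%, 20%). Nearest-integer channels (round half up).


H=183°, S=0.72, L=0.20
C = (1-|2L-1|)×S = (1-|-0.60|)×0.72 = 0.288
H' = H/60 = 183/60 ≈ 3.0500; X = C×(1-|H' mod 2 - 1|) = 0.2736
m = L - C/2 = 0.20 - 0.144 = 0.056
Sector ⌊H'⌋ = 3 → (R',G',B') = (0.0, 0.2736, 0.288)
RGB = ((R'+m)×255, (G'+m)×255, (B'+m)×255) = (14.28, 84.048, 87.72)
Round half up → RGB(14, 84, 88)


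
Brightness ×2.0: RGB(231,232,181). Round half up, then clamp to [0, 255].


Multiply each channel by 2.0, round half up, clamp to [0, 255]
R: 231×2.0 = 462 → clamp → 255
G: 232×2.0 = 464 → clamp → 255
B: 181×2.0 = 362 → clamp → 255
= RGB(255, 255, 255)


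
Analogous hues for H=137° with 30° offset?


Base hue: 137°
Left analog: (137 - 30) mod 360 = 107°
Right analog: (137 + 30) mod 360 = 167°
Analogous hues = 107° and 167°


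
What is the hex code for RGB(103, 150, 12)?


R = 103 → 67 (hex)
G = 150 → 96 (hex)
B = 12 → 0C (hex)
Hex = #67960C


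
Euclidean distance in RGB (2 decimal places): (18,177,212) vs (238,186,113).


d = √[(R₁-R₂)² + (G₁-G₂)² + (B₁-B₂)²]
d = √[(18-238)² + (177-186)² + (212-113)²]
d = √[48400 + 81 + 9801]
d = √58282
d ≈ 241.42


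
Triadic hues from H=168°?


Triadic: equally spaced at 120° intervals
H1 = 168°
H2 = (168 + 120) mod 360 = 288°
H3 = (168 + 240) mod 360 = 48°
Triadic = 168°, 288°, 48°


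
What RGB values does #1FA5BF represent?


1F → 31 (R)
A5 → 165 (G)
BF → 191 (B)
= RGB(31, 165, 191)


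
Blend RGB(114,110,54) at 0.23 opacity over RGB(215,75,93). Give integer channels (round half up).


C = α×F + (1-α)×B, with 1-α = 0.77
R: 0.23×114 + 0.77×215 = 26.22 + 165.55 = 191.77 → 192
G: 0.23×110 + 0.77×75 = 25.30 + 57.75 = 83.05 → 83
B: 0.23×54 + 0.77×93 = 12.42 + 71.61 = 84.03 → 84
= RGB(192, 83, 84)
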